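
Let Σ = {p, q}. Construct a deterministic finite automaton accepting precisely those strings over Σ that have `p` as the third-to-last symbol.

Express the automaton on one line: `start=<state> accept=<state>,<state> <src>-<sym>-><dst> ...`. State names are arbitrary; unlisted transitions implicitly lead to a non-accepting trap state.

Because acceptance depends on a position counted from the end, the machine has to buffer the most recent 3 symbols. Make each state the string of the last up-to-3 symbols read; on input `x` shift the window left and append `x`. Accept when the buffered window has length 3 and begins with `p`.
A 15-state machine:
       p  q 
>  A   B  C 
   B   D  E 
   C   F  G 
   D   H  I 
   E   J  K 
   F   L  M 
   G   N  O 
 * H   H  I 
 * I   J  K 
 * J   L  M 
 * K   N  O 
   L   H  I 
   M   J  K 
   N   L  M 
   O   N  O 
(> = start, * = accepting)

start=A accept=H,I,J,K A-p->B A-q->C B-p->D B-q->E C-p->F C-q->G D-p->H D-q->I E-p->J E-q->K F-p->L F-q->M G-p->N G-q->O H-p->H H-q->I I-p->J I-q->K J-p->L J-q->M K-p->N K-q->O L-p->H L-q->I M-p->J M-q->K N-p->L N-q->M O-p->N O-q->O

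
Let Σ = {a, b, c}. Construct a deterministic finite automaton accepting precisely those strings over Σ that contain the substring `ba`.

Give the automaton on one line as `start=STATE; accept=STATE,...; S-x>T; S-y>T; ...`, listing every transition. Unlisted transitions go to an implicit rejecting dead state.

start=S0; accept=S2; S0-a>S0; S0-b>S1; S0-c>S0; S1-a>S2; S1-b>S1; S1-c>S0; S2-a>S2; S2-b>S2; S2-c>S2

States S0..S1 record the length of the longest prefix of `ba` that matches the current input suffix. Reaching S2 means `ba` has been seen, and we stay there forever. Accept from S2.
        a   b   c  
>  S0   S0  S1  S0 
   S1   S2  S1  S0 
 * S2   S2  S2  S2 
(> = start, * = accepting)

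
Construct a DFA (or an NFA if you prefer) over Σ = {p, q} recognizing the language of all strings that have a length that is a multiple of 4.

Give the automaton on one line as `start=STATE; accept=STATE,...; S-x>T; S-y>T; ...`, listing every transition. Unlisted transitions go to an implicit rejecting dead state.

start=A; accept=A; A-p>B; A-q>B; B-p>C; B-q>C; C-p>D; C-q>D; D-p>A; D-q>A

Count input length modulo 4: every symbol advances one step around the cycle A → B → C → D → A. Accept at A.
4 states suffice.
       p  q 
>* A   B  B 
   B   C  C 
   C   D  D 
   D   A  A 
(> = start, * = accepting)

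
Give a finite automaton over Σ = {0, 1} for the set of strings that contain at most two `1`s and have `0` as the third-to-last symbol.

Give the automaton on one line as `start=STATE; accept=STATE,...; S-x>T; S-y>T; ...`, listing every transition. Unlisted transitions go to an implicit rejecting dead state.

start=s0; accept=s7,s8,s9,s10,s15,s16,s17,s19; s0-0>s1; s0-1>s2; s1-0>s3; s1-1>s4; s2-0>s5; s2-1>s6; s3-0>s7; s3-1>s8; s4-0>s9; s4-1>s10; s5-0>s11; s5-1>s12; s6-0>s13; s6-1>s14; s7-0>s7; s7-1>s8; s8-0>s9; s8-1>s10; s9-0>s11; s9-1>s12; s10-0>s13; s10-1>s14; s11-0>s15; s11-1>s16; s12-0>s17; s12-1>s14; s13-0>s18; s13-1>s14; s14-0>s14; s14-1>s14; s15-0>s15; s15-1>s16; s16-0>s17; s16-1>s14; s17-0>s18; s17-1>s14; s18-0>s19; s18-1>s14; s19-0>s19; s19-1>s14

Build one automaton per condition and run them in lockstep. One (4 states) tracks the count of `1`s, saturating at 3; the other (15 states) tracks the last 3 symbols read. Each combined state is a pair, one component from each; accept when both components accept. After merging equivalent states the machine shrinks.
          0    1  
>  s0     s1   s2 
   s1     s3   s4 
   s2     s5   s6 
   s3     s7   s8 
   s4     s9  s10 
   s5    s11  s12 
   s6    s13  s14 
 * s7     s7   s8 
 * s8     s9  s10 
 * s9    s11  s12 
 * s10   s13  s14 
   s11   s15  s16 
   s12   s17  s14 
   s13   s18  s14 
   s14   s14  s14 
 * s15   s15  s16 
 * s16   s17  s14 
 * s17   s18  s14 
   s18   s19  s14 
 * s19   s19  s14 
(> = start, * = accepting)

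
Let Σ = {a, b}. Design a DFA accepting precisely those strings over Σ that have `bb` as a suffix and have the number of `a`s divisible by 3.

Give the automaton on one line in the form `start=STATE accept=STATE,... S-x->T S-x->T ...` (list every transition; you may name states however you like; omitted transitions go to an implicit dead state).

start=s0 accept=s5 s0-a->s1 s0-b->s2 s1-a->s3 s1-b->s4 s2-a->s1 s2-b->s5 s3-a->s0 s3-b->s6 s4-a->s3 s4-b->s7 s5-a->s1 s5-b->s5 s6-a->s0 s6-b->s8 s7-a->s3 s7-b->s7 s8-a->s0 s8-b->s8

Handle the two conditions separately and then intersect. The first has 3 states tracking how much of the suffix `bb` has currently been matched; the second has 3 states tracking the count of `a`s modulo 3. A product state is a pair (one from each), accepting exactly when both do.
With 9 states:
        a   b  
>  s0   s1  s2 
   s1   s3  s4 
   s2   s1  s5 
   s3   s0  s6 
   s4   s3  s7 
 * s5   s1  s5 
   s6   s0  s8 
   s7   s3  s7 
   s8   s0  s8 
(> = start, * = accepting)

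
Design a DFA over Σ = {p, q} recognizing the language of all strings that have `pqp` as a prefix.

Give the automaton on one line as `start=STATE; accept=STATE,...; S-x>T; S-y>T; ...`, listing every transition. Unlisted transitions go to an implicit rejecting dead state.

start=A; accept=D; A-p>B; A-q>E; B-p>E; B-q>C; C-p>D; C-q>E; D-p>D; D-q>D; E-p>E; E-q>E

Walk along `pqp` while the input agrees: from A take `p` to B, and so on. Any deviation drops to the rejecting sink E. Once D is reached the prefix is confirmed and every continuation is accepted.
       p  q 
>  A   B  E 
   B   E  C 
   C   D  E 
 * D   D  D 
   E   E  E 
(> = start, * = accepting)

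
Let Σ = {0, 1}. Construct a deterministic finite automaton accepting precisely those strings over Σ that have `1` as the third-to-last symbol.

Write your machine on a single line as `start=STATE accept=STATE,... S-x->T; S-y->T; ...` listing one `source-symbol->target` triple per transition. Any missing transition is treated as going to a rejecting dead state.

start=q0; accept=q11,q12,q13,q14; q0-0->q1; q0-1->q2; q1-0->q3; q1-1->q4; q2-0->q5; q2-1->q6; q3-0->q7; q3-1->q8; q4-0->q9; q4-1->q10; q5-0->q11; q5-1->q12; q6-0->q13; q6-1->q14; q7-0->q7; q7-1->q8; q8-0->q9; q8-1->q10; q9-0->q11; q9-1->q12; q10-0->q13; q10-1->q14; q11-0->q7; q11-1->q8; q12-0->q9; q12-1->q10; q13-0->q11; q13-1->q12; q14-0->q13; q14-1->q14

A DFA must remember the last 3 symbols (since which symbol is third-to-last isn't known until the input ends). Use one state per possible window of the last ≤3 symbols; accept from those whose window starts with `1`.
A 15-state machine:
          0    1  
>  q0     q1   q2 
   q1     q3   q4 
   q2     q5   q6 
   q3     q7   q8 
   q4     q9  q10 
   q5    q11  q12 
   q6    q13  q14 
   q7     q7   q8 
   q8     q9  q10 
   q9    q11  q12 
   q10   q13  q14 
 * q11    q7   q8 
 * q12    q9  q10 
 * q13   q11  q12 
 * q14   q13  q14 
(> = start, * = accepting)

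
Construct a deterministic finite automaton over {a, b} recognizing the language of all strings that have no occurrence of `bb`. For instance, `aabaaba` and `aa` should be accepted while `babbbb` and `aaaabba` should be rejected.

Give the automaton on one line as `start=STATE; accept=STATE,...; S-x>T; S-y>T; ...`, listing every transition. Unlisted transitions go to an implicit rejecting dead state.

start=q0; accept=q0,q1; q0-a>q0; q0-b>q1; q1-a>q0; q1-b>q2; q2-a>q2; q2-b>q2

This is the complement of 'contains `bb`'. Use the same substring-matching states — q0 through q2 holding how much of `bb` has just been matched — but flip the accepting set: everything except the trap q2 accepts.
With 3 states:
        a   b  
>* q0   q0  q1 
 * q1   q0  q2 
   q2   q2  q2 
(> = start, * = accepting)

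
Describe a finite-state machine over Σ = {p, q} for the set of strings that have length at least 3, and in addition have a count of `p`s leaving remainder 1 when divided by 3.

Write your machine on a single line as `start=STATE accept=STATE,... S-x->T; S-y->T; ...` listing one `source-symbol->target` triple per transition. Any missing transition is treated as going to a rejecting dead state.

start=A; accept=G; A-p->B; A-q->C; B-p->D; B-q->E; C-p->E; C-q->F; D-p->F; D-q->D; E-p->D; E-q->G; F-p->G; F-q->F; G-p->D; G-q->G

Build one automaton per condition and run them in lockstep. One (5 states) tracks the input length, saturating at 4; the other (3 states) tracks the count of `p`s modulo 3. Each combined state is a pair, one component from each; accept when both components accept. After merging equivalent states the machine shrinks.
7 states suffice.
       p  q 
>  A   B  C 
   B   D  E 
   C   E  F 
   D   F  D 
   E   D  G 
   F   G  F 
 * G   D  G 
(> = start, * = accepting)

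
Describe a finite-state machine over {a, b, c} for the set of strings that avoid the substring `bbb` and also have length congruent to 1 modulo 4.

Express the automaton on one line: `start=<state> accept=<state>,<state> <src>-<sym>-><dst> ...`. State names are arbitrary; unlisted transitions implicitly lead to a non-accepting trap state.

Handle the two conditions separately and then intersect. One (4 states) tracks partial matches of the forbidden pattern `bbb`; the other (4 states) tracks the input length modulo 4. Each combined state is a pair, one component from each; accept when both components accept. Equivalent product states are then merged.
          a    b    c  
>  q0     q1   q2   q1 
 * q1     q3   q4   q3 
 * q2     q3   q5   q3 
   q3     q6   q7   q6 
   q4     q6   q8   q6 
   q5     q6   q9   q6 
   q6     q0  q10   q0 
   q7     q0  q11   q0 
   q8     q0   q9   q0 
   q9     q9   q9   q9 
   q10    q1  q12   q1 
   q11    q1   q9   q1 
 * q12    q3   q9   q3 
(> = start, * = accepting)

start=q0 accept=q1,q2,q12 q0-a->q1 q0-b->q2 q0-c->q1 q1-a->q3 q1-b->q4 q1-c->q3 q2-a->q3 q2-b->q5 q2-c->q3 q3-a->q6 q3-b->q7 q3-c->q6 q4-a->q6 q4-b->q8 q4-c->q6 q5-a->q6 q5-b->q9 q5-c->q6 q6-a->q0 q6-b->q10 q6-c->q0 q7-a->q0 q7-b->q11 q7-c->q0 q8-a->q0 q8-b->q9 q8-c->q0 q9-a->q9 q9-b->q9 q9-c->q9 q10-a->q1 q10-b->q12 q10-c->q1 q11-a->q1 q11-b->q9 q11-c->q1 q12-a->q3 q12-b->q9 q12-c->q3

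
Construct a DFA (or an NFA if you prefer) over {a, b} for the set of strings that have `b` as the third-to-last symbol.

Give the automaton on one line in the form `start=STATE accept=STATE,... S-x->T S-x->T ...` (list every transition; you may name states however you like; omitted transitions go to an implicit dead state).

Because acceptance depends on a position counted from the end, the machine has to buffer the most recent 3 symbols. Make each state the string of the last up-to-3 symbols read; on input `x` shift the window left and append `x`. Accept when the buffered window has length 3 and begins with `b`.
With 15 states:
          a    b  
>  q0     q1   q2 
   q1     q3   q4 
   q2     q5   q6 
   q3     q7   q8 
   q4     q9  q10 
   q5    q11  q12 
   q6    q13  q14 
   q7     q7   q8 
   q8     q9  q10 
   q9    q11  q12 
   q10   q13  q14 
 * q11    q7   q8 
 * q12    q9  q10 
 * q13   q11  q12 
 * q14   q13  q14 
(> = start, * = accepting)

start=q0 accept=q11,q12,q13,q14 q0-a->q1 q0-b->q2 q1-a->q3 q1-b->q4 q2-a->q5 q2-b->q6 q3-a->q7 q3-b->q8 q4-a->q9 q4-b->q10 q5-a->q11 q5-b->q12 q6-a->q13 q6-b->q14 q7-a->q7 q7-b->q8 q8-a->q9 q8-b->q10 q9-a->q11 q9-b->q12 q10-a->q13 q10-b->q14 q11-a->q7 q11-b->q8 q12-a->q9 q12-b->q10 q13-a->q11 q13-b->q12 q14-a->q13 q14-b->q14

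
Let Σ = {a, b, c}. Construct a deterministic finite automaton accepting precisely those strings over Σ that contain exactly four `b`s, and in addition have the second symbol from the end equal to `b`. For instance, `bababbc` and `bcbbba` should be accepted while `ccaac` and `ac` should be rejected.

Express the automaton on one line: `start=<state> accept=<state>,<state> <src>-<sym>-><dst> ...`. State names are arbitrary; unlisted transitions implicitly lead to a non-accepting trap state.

Build one automaton per condition and run them in lockstep. The first has 6 states tracking the count of `b`s, saturating at 5; the second has 13 states tracking the last 2 symbols read. A product state is a pair (one from each), accepting exactly when both do. Minimizing collapses redundant product states.
        a   b   c  
>  S0   S0  S1  S0 
   S1   S1  S2  S1 
   S2   S2  S3  S2 
   S3   S4  S5  S4 
   S4   S4  S6  S4 
 * S5   S7  S8  S7 
   S6   S7  S8  S7 
 * S7   S8  S8  S8 
   S8   S8  S8  S8 
(> = start, * = accepting)

start=S0 accept=S5,S7 S0-a->S0 S0-b->S1 S0-c->S0 S1-a->S1 S1-b->S2 S1-c->S1 S2-a->S2 S2-b->S3 S2-c->S2 S3-a->S4 S3-b->S5 S3-c->S4 S4-a->S4 S4-b->S6 S4-c->S4 S5-a->S7 S5-b->S8 S5-c->S7 S6-a->S7 S6-b->S8 S6-c->S7 S7-a->S8 S7-b->S8 S7-c->S8 S8-a->S8 S8-b->S8 S8-c->S8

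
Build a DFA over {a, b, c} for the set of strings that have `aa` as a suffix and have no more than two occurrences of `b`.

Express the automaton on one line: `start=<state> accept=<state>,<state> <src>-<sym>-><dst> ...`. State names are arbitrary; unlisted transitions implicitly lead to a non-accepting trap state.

start=s0 accept=s3,s6,s9 s0-a->s1 s0-b->s2 s0-c->s0 s1-a->s3 s1-b->s2 s1-c->s0 s2-a->s4 s2-b->s5 s2-c->s2 s3-a->s3 s3-b->s2 s3-c->s0 s4-a->s6 s4-b->s5 s4-c->s2 s5-a->s7 s5-b->s8 s5-c->s5 s6-a->s6 s6-b->s5 s6-c->s2 s7-a->s9 s7-b->s8 s7-c->s5 s8-a->s8 s8-b->s8 s8-c->s8 s9-a->s9 s9-b->s8 s9-c->s5

Handle the two conditions separately and then intersect. One (3 states) tracks how much of the suffix `aa` has currently been matched; the other (4 states) tracks the count of `b`s, saturating at 3. Each combined state is a pair, one component from each; accept when both components accept. Minimizing collapses redundant product states.
10 states suffice.
        a   b   c  
>  s0   s1  s2  s0 
   s1   s3  s2  s0 
   s2   s4  s5  s2 
 * s3   s3  s2  s0 
   s4   s6  s5  s2 
   s5   s7  s8  s5 
 * s6   s6  s5  s2 
   s7   s9  s8  s5 
   s8   s8  s8  s8 
 * s9   s9  s8  s5 
(> = start, * = accepting)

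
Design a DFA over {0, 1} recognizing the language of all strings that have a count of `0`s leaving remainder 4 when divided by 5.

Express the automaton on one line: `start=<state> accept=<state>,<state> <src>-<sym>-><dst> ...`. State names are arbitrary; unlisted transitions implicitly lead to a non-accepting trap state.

The only thing that matters is how many `0`s have appeared, reduced mod 5. Use one state per residue: q0 for 0, …, q4 for 4. Reading `0` moves to the next residue; anything else stays put. q4 is accepting.
5 states suffice.
        0   1  
>  q0   q1  q0 
   q1   q2  q1 
   q2   q3  q2 
   q3   q4  q3 
 * q4   q0  q4 
(> = start, * = accepting)

start=q0 accept=q4 q0-0->q1 q0-1->q0 q1-0->q2 q1-1->q1 q2-0->q3 q2-1->q2 q3-0->q4 q3-1->q3 q4-0->q0 q4-1->q4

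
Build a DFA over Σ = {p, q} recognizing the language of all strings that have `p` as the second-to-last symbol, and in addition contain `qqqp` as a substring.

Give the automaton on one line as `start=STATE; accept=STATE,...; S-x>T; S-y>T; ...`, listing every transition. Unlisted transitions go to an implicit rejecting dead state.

start=S0; accept=S5,S6; S0-p>S0; S0-q>S1; S1-p>S0; S1-q>S2; S2-p>S0; S2-q>S3; S3-p>S4; S3-q>S3; S4-p>S5; S4-q>S6; S5-p>S5; S5-q>S6; S6-p>S4; S6-q>S3

Handle the two conditions separately and then intersect. The first has 7 states tracking the last 2 symbols read; the second has 5 states tracking whether and how much of `qqqp` has been seen. A product state is a pair (one from each), accepting exactly when both do. Equivalent product states are then merged.
A 7-state machine:
        p   q  
>  S0   S0  S1 
   S1   S0  S2 
   S2   S0  S3 
   S3   S4  S3 
   S4   S5  S6 
 * S5   S5  S6 
 * S6   S4  S3 
(> = start, * = accepting)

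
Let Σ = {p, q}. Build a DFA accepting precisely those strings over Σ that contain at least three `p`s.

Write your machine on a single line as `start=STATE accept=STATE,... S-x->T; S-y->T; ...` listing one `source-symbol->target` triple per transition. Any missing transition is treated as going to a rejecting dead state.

start=s0; accept=s3,s4; s0-p->s1; s0-q->s0; s1-p->s2; s1-q->s1; s2-p->s3; s2-q->s2; s3-p->s4; s3-q->s3; s4-p->s4; s4-q->s4

Count `p`s, saturating at 4: states s0 through s3 mean 0 through 3 `p`s seen; s4 means more than 3. Each `p` increments (capped at s4); other symbols loop. Accept from {s3, s4}.
5 states suffice.
        p   q  
>  s0   s1  s0 
   s1   s2  s1 
   s2   s3  s2 
 * s3   s4  s3 
 * s4   s4  s4 
(> = start, * = accepting)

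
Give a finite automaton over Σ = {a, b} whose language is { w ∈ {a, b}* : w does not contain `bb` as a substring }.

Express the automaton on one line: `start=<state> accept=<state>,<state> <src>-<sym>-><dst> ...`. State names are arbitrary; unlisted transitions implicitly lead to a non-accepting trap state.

start=s0 accept=s0,s1 s0-a->s0 s0-b->s1 s1-a->s0 s1-b->s2 s2-a->s2 s2-b->s2

Track partial matches of the forbidden pattern `bb`. State s2 is a dead state reached once `bb` has occurred; every other state accepts. s0 means no part of `bb` is currently matched.
        a   b  
>* s0   s0  s1 
 * s1   s0  s2 
   s2   s2  s2 
(> = start, * = accepting)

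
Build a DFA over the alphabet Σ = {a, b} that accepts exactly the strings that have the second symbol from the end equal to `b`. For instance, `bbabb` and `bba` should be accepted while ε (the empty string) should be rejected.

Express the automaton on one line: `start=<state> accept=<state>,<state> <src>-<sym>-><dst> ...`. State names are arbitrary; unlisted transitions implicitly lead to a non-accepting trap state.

Because acceptance depends on a position counted from the end, the machine has to buffer the most recent 2 symbols. Make each state the string of the last up-to-2 symbols read; on input `x` shift the window left and append `x`. Accept when the buffered window has length 2 and begins with `b`.
A 7-state machine:
        a   b  
>  s0   s1  s2 
   s1   s3  s4 
   s2   s5  s6 
   s3   s3  s4 
   s4   s5  s6 
 * s5   s3  s4 
 * s6   s5  s6 
(> = start, * = accepting)

start=s0 accept=s5,s6 s0-a->s1 s0-b->s2 s1-a->s3 s1-b->s4 s2-a->s5 s2-b->s6 s3-a->s3 s3-b->s4 s4-a->s5 s4-b->s6 s5-a->s3 s5-b->s4 s6-a->s5 s6-b->s6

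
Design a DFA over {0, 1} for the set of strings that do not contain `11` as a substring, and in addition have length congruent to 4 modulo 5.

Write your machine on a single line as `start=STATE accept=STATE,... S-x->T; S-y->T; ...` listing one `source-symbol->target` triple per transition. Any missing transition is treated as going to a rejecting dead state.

Run two small machines in parallel and take their product. One (3 states) tracks partial matches of the forbidden pattern `11`; the other (5 states) tracks the input length modulo 5. Each combined state is a pair, one component from each; accept when both components accept. Equivalent product states are then merged.
An 11-state machine:
          0    1  
>  s0     s1   s2 
   s1     s3   s4 
   s2     s3   s5 
   s3     s6   s7 
   s4     s6   s5 
   s5     s5   s5 
   s6     s8   s9 
   s7     s8   s5 
 * s8     s0  s10 
 * s9     s0   s5 
   s10    s1   s5 
(> = start, * = accepting)

start=s0; accept=s8,s9; s0-0->s1; s0-1->s2; s1-0->s3; s1-1->s4; s2-0->s3; s2-1->s5; s3-0->s6; s3-1->s7; s4-0->s6; s4-1->s5; s5-0->s5; s5-1->s5; s6-0->s8; s6-1->s9; s7-0->s8; s7-1->s5; s8-0->s0; s8-1->s10; s9-0->s0; s9-1->s5; s10-0->s1; s10-1->s5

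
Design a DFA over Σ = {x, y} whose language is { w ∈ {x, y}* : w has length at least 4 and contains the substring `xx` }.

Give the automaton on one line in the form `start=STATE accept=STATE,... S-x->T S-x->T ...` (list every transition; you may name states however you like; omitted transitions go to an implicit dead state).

start=q0 accept=q9,q12 q0-x->q1 q0-y->q2 q1-x->q3 q1-y->q4 q2-x->q5 q2-y->q4 q3-x->q6 q3-y->q6 q4-x->q7 q4-y->q8 q5-x->q6 q5-y->q8 q6-x->q9 q6-y->q9 q7-x->q9 q7-y->q10 q8-x->q11 q8-y->q10 q9-x->q12 q9-y->q12 q10-x->q13 q10-y->q14 q11-x->q12 q11-y->q14 q12-x->q12 q12-y->q12 q13-x->q12 q13-y->q14 q14-x->q13 q14-y->q14

Handle the two conditions separately and then intersect. One (6 states) tracks the input length, saturating at 5; the other (3 states) tracks whether and how much of `xx` has been seen. Each combined state is a pair, one component from each; accept when both components accept.
With 15 states:
          x    y  
>  q0     q1   q2 
   q1     q3   q4 
   q2     q5   q4 
   q3     q6   q6 
   q4     q7   q8 
   q5     q6   q8 
   q6     q9   q9 
   q7     q9  q10 
   q8    q11  q10 
 * q9    q12  q12 
   q10   q13  q14 
   q11   q12  q14 
 * q12   q12  q12 
   q13   q12  q14 
   q14   q13  q14 
(> = start, * = accepting)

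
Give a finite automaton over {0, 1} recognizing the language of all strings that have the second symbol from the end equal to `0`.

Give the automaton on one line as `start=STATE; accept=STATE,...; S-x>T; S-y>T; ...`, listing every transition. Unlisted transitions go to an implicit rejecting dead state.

A DFA must remember the last 2 symbols (since which symbol is second-to-last isn't known until the input ends). Use one state per possible window of the last ≤2 symbols; accept from those whose window starts with `0`.
A 7-state machine:
        0   1  
>  q0   q1  q2 
   q1   q3  q4 
   q2   q5  q6 
 * q3   q3  q4 
 * q4   q5  q6 
   q5   q3  q4 
   q6   q5  q6 
(> = start, * = accepting)

start=q0; accept=q3,q4; q0-0>q1; q0-1>q2; q1-0>q3; q1-1>q4; q2-0>q5; q2-1>q6; q3-0>q3; q3-1>q4; q4-0>q5; q4-1>q6; q5-0>q3; q5-1>q4; q6-0>q5; q6-1>q6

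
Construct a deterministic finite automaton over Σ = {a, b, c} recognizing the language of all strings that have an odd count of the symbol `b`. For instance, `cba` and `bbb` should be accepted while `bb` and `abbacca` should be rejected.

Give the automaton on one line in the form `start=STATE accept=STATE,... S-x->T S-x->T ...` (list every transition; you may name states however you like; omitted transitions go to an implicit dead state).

The only thing that matters is how many `b`s have appeared, reduced mod 2. Use one state per residue: s0 for 0, …, s1 for 1. Reading `b` moves to the next residue; anything else stays put. s1 is accepting.
2 states suffice.
        a   b   c  
>  s0   s0  s1  s0 
 * s1   s1  s0  s1 
(> = start, * = accepting)

start=s0 accept=s1 s0-a->s0 s0-b->s1 s0-c->s0 s1-a->s1 s1-b->s0 s1-c->s1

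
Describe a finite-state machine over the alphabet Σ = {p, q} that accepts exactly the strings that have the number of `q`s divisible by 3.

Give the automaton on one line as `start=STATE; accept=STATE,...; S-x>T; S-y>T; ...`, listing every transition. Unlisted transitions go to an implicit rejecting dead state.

start=S0; accept=S0; S0-p>S0; S0-q>S1; S1-p>S1; S1-q>S2; S2-p>S2; S2-q>S0

Keep the running count of `q`s modulo 3: each `q` advances along the cycle S0 → S1 → S2 → S0 while other symbols loop. Accept at S0.
        p   q  
>* S0   S0  S1 
   S1   S1  S2 
   S2   S2  S0 
(> = start, * = accepting)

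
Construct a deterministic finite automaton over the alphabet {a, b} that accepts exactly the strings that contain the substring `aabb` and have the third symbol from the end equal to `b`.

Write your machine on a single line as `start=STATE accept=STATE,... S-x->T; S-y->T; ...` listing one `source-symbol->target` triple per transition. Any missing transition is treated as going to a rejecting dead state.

start=q0; accept=q5,q6,q7,q8; q0-a->q1; q0-b->q0; q1-a->q2; q1-b->q0; q2-a->q2; q2-b->q3; q3-a->q1; q3-b->q4; q4-a->q5; q4-b->q6; q5-a->q7; q5-b->q8; q6-a->q5; q6-b->q6; q7-a->q9; q7-b->q10; q8-a->q11; q8-b->q4; q9-a->q9; q9-b->q10; q10-a->q11; q10-b->q4; q11-a->q7; q11-b->q8

Handle the two conditions separately and then intersect. The first has 5 states tracking whether and how much of `aabb` has been seen; the second has 15 states tracking the last 3 symbols read. A product state is a pair (one from each), accepting exactly when both do. Minimizing collapses redundant product states.
A 12-state machine:
          a    b  
>  q0     q1   q0 
   q1     q2   q0 
   q2     q2   q3 
   q3     q1   q4 
   q4     q5   q6 
 * q5     q7   q8 
 * q6     q5   q6 
 * q7     q9  q10 
 * q8    q11   q4 
   q9     q9  q10 
   q10   q11   q4 
   q11    q7   q8 
(> = start, * = accepting)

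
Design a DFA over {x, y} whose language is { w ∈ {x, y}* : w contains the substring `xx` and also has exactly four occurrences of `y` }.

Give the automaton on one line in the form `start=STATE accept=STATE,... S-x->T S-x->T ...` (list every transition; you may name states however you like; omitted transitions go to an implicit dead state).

start=A accept=P A-x->B A-y->C B-x->D B-y->C C-x->E C-y->F D-x->D D-y->G E-x->G E-y->F F-x->H F-y->I G-x->G G-y->J H-x->J H-y->I I-x->K I-y->L J-x->J J-y->M K-x->M K-y->L L-x->N L-y->O M-x->M M-y->P N-x->P N-y->O O-x->Q O-y->O P-x->P P-y->R Q-x->R Q-y->O R-x->R R-y->R

Handle the two conditions separately and then intersect. One (3 states) tracks whether and how much of `xx` has been seen; the other (6 states) tracks the count of `y`s, saturating at 5. Each combined state is a pair, one component from each; accept when both components accept.
An 18-state machine:
       x  y 
>  A   B  C 
   B   D  C 
   C   E  F 
   D   D  G 
   E   G  F 
   F   H  I 
   G   G  J 
   H   J  I 
   I   K  L 
   J   J  M 
   K   M  L 
   L   N  O 
   M   M  P 
   N   P  O 
   O   Q  O 
 * P   P  R 
   Q   R  O 
   R   R  R 
(> = start, * = accepting)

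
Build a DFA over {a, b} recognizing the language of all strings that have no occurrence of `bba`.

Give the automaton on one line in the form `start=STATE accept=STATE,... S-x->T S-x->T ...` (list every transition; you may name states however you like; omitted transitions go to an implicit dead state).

start=q0 accept=q0,q1,q2 q0-a->q0 q0-b->q1 q1-a->q0 q1-b->q2 q2-a->q3 q2-b->q2 q3-a->q3 q3-b->q3

Track partial matches of the forbidden pattern `bba`. State q3 is a dead state reached once `bba` has occurred; every other state accepts. q0 means no part of `bba` is currently matched.
        a   b  
>* q0   q0  q1 
 * q1   q0  q2 
 * q2   q3  q2 
   q3   q3  q3 
(> = start, * = accepting)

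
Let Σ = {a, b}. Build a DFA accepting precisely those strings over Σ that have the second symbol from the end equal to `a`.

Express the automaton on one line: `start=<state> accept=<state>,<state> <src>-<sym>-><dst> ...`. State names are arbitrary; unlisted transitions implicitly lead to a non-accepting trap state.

Because acceptance depends on a position counted from the end, the machine has to buffer the most recent 2 symbols. Make each state the string of the last up-to-2 symbols read; on input `x` shift the window left and append `x`. Accept when the buffered window has length 2 and begins with `a`.
A 7-state machine:
        a   b  
>  q0   q1  q2 
   q1   q3  q4 
   q2   q5  q6 
 * q3   q3  q4 
 * q4   q5  q6 
   q5   q3  q4 
   q6   q5  q6 
(> = start, * = accepting)

start=q0 accept=q3,q4 q0-a->q1 q0-b->q2 q1-a->q3 q1-b->q4 q2-a->q5 q2-b->q6 q3-a->q3 q3-b->q4 q4-a->q5 q4-b->q6 q5-a->q3 q5-b->q4 q6-a->q5 q6-b->q6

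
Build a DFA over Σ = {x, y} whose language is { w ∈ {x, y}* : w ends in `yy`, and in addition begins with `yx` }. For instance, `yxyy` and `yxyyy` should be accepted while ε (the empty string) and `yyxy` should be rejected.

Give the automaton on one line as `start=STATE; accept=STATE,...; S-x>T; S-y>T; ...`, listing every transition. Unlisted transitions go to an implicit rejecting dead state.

Run two small machines in parallel and take their product. The first has 3 states tracking how much of the suffix `yy` has currently been matched; the second has 4 states tracking whether the input so far still matches the prefix `yx`. A product state is a pair (one from each), accepting exactly when both do.
An 8-state machine:
        x   y  
>  S0   S1  S2 
   S1   S1  S3 
   S2   S4  S5 
   S3   S1  S5 
   S4   S4  S6 
   S5   S1  S5 
   S6   S4  S7 
 * S7   S4  S7 
(> = start, * = accepting)

start=S0; accept=S7; S0-x>S1; S0-y>S2; S1-x>S1; S1-y>S3; S2-x>S4; S2-y>S5; S3-x>S1; S3-y>S5; S4-x>S4; S4-y>S6; S5-x>S1; S5-y>S5; S6-x>S4; S6-y>S7; S7-x>S4; S7-y>S7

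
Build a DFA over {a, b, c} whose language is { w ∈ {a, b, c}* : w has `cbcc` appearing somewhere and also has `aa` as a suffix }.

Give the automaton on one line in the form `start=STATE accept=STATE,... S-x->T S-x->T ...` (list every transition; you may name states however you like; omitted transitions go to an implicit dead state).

Handle the two conditions separately and then intersect. The first has 5 states tracking whether and how much of `cbcc` has been seen; the second has 3 states tracking how much of the suffix `aa` has currently been matched. A product state is a pair (one from each), accepting exactly when both do.
9 states suffice.
        a   b   c  
>  s0   s1  s0  s2 
   s1   s3  s0  s2 
   s2   s1  s4  s2 
   s3   s3  s0  s2 
   s4   s1  s0  s5 
   s5   s1  s4  s6 
   s6   s7  s6  s6 
   s7   s8  s6  s6 
 * s8   s8  s6  s6 
(> = start, * = accepting)

start=s0 accept=s8 s0-a->s1 s0-b->s0 s0-c->s2 s1-a->s3 s1-b->s0 s1-c->s2 s2-a->s1 s2-b->s4 s2-c->s2 s3-a->s3 s3-b->s0 s3-c->s2 s4-a->s1 s4-b->s0 s4-c->s5 s5-a->s1 s5-b->s4 s5-c->s6 s6-a->s7 s6-b->s6 s6-c->s6 s7-a->s8 s7-b->s6 s7-c->s6 s8-a->s8 s8-b->s6 s8-c->s6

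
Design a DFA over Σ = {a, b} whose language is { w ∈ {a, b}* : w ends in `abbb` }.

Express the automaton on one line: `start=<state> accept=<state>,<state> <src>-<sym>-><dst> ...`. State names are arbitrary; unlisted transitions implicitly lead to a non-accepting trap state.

Let each state record the length of the longest suffix of the input read so far that is also a prefix of `abbb`. s1 means the last symbol is `a`; s2 means the last 2 symbols are `ab`; s3 means the last 3 symbols are `abb`; s4 means the last 4 symbols are `abbb`. Accept only at s4, where the string currently ends in `abbb`.
A 5-state machine:
        a   b  
>  s0   s1  s0 
   s1   s1  s2 
   s2   s1  s3 
   s3   s1  s4 
 * s4   s1  s0 
(> = start, * = accepting)

start=s0 accept=s4 s0-a->s1 s0-b->s0 s1-a->s1 s1-b->s2 s2-a->s1 s2-b->s3 s3-a->s1 s3-b->s4 s4-a->s1 s4-b->s0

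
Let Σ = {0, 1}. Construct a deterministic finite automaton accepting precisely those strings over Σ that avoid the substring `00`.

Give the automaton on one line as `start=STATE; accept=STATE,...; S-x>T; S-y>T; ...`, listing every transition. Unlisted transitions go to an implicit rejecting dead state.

Track partial matches of the forbidden pattern `00`. State q2 is a dead state reached once `00` has occurred; every other state accepts. q0 means no part of `00` is currently matched.
A 3-state machine:
        0   1  
>* q0   q1  q0 
 * q1   q2  q0 
   q2   q2  q2 
(> = start, * = accepting)

start=q0; accept=q0,q1; q0-0>q1; q0-1>q0; q1-0>q2; q1-1>q0; q2-0>q2; q2-1>q2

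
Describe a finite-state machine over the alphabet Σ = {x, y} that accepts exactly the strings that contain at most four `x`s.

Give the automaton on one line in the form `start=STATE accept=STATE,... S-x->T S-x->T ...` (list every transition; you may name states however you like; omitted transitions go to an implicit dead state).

Count `x`s, saturating at 5: states A through E mean 0 through 4 `x`s seen; F means more than 4. Each `x` increments (capped at F); other symbols loop. Accept from {A, B, C, D, E}.
       x  y 
>* A   B  A 
 * B   C  B 
 * C   D  C 
 * D   E  D 
 * E   F  E 
   F   F  F 
(> = start, * = accepting)

start=A accept=A,B,C,D,E A-x->B A-y->A B-x->C B-y->B C-x->D C-y->C D-x->E D-y->D E-x->F E-y->E F-x->F F-y->F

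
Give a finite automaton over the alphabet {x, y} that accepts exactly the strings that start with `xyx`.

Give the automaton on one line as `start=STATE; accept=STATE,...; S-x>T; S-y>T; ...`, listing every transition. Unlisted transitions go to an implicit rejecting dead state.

Check the first 3 symbols one by one: q0 through q2 record how many have matched `xyx` so far; any wrong symbol goes to the dead state q4. After all 3 match we enter the accepting sink q3.
With 5 states:
        x   y  
>  q0   q1  q4 
   q1   q4  q2 
   q2   q3  q4 
 * q3   q3  q3 
   q4   q4  q4 
(> = start, * = accepting)

start=q0; accept=q3; q0-x>q1; q0-y>q4; q1-x>q4; q1-y>q2; q2-x>q3; q2-y>q4; q3-x>q3; q3-y>q3; q4-x>q4; q4-y>q4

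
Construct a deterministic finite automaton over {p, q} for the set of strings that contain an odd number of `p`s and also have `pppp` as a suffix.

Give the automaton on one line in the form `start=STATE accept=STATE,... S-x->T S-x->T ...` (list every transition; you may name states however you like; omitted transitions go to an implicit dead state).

Run two small machines in parallel and take their product. One (2 states) tracks the count of `p`s modulo 2; the other (5 states) tracks how much of the suffix `pppp` has currently been matched. Each combined state is a pair, one component from each; accept when both components accept. Equivalent product states are then merged.
With 6 states:
        p   q  
>  s0   s1  s0 
   s1   s2  s1 
   s2   s3  s0 
   s3   s4  s1 
   s4   s5  s0 
 * s5   s4  s1 
(> = start, * = accepting)

start=s0 accept=s5 s0-p->s1 s0-q->s0 s1-p->s2 s1-q->s1 s2-p->s3 s2-q->s0 s3-p->s4 s3-q->s1 s4-p->s5 s4-q->s0 s5-p->s4 s5-q->s1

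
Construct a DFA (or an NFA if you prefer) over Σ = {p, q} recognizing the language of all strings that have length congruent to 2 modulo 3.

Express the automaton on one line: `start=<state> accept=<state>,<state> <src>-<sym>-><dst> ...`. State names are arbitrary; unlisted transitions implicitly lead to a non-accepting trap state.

start=s0 accept=s2 s0-p->s1 s0-q->s1 s1-p->s2 s1-q->s2 s2-p->s0 s2-q->s0

Only the length mod 3 matters, so use a 3-cycle: from any state, every input symbol moves to the next state, wrapping s2 back to s0. Mark s2 accepting.
        p   q  
>  s0   s1  s1 
   s1   s2  s2 
 * s2   s0  s0 
(> = start, * = accepting)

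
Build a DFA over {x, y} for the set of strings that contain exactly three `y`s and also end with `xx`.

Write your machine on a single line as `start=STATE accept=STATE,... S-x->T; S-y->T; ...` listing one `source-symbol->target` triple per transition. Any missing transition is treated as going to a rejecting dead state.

Run two small machines in parallel and take their product. The first has 5 states tracking the count of `y`s, saturating at 4; the second has 3 states tracking how much of the suffix `xx` has currently been matched. A product state is a pair (one from each), accepting exactly when both do. After merging equivalent states the machine shrinks.
        x   y  
>  q0   q0  q1 
   q1   q1  q2 
   q2   q2  q3 
   q3   q4  q5 
   q4   q6  q5 
   q5   q5  q5 
 * q6   q6  q5 
(> = start, * = accepting)

start=q0; accept=q6; q0-x->q0; q0-y->q1; q1-x->q1; q1-y->q2; q2-x->q2; q2-y->q3; q3-x->q4; q3-y->q5; q4-x->q6; q4-y->q5; q5-x->q5; q5-y->q5; q6-x->q6; q6-y->q5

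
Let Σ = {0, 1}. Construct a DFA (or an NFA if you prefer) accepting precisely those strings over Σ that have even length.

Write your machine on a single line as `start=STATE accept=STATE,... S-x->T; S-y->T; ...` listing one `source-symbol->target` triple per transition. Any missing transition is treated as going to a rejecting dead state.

start=s0; accept=s0; s0-0->s1; s0-1->s1; s1-0->s0; s1-1->s0

Only the length mod 2 matters, so use a 2-cycle: from any state, every input symbol moves to the next state, wrapping s1 back to s0. Mark s0 accepting.
        0   1  
>* s0   s1  s1 
   s1   s0  s0 
(> = start, * = accepting)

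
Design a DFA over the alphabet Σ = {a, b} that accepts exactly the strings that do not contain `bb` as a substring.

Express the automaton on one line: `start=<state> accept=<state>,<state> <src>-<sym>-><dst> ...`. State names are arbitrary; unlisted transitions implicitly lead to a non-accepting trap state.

start=S0 accept=S0,S1 S0-a->S0 S0-b->S1 S1-a->S0 S1-b->S2 S2-a->S2 S2-b->S2

Track partial matches of the forbidden pattern `bb`. State S2 is a dead state reached once `bb` has occurred; every other state accepts. S0 means no part of `bb` is currently matched.
        a   b  
>* S0   S0  S1 
 * S1   S0  S2 
   S2   S2  S2 
(> = start, * = accepting)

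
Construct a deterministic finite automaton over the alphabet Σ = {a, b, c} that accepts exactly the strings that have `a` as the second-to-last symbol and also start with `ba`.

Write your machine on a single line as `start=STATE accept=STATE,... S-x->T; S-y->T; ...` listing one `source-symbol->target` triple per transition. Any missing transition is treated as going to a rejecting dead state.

start=S0; accept=S4,S5; S0-a->S1; S0-b->S2; S0-c->S1; S1-a->S1; S1-b->S1; S1-c->S1; S2-a->S3; S2-b->S1; S2-c->S1; S3-a->S4; S3-b->S5; S3-c->S5; S4-a->S4; S4-b->S5; S4-c->S5; S5-a->S3; S5-b->S6; S5-c->S6; S6-a->S3; S6-b->S6; S6-c->S6

Run two small machines in parallel and take their product. One (13 states) tracks the last 2 symbols read; the other (4 states) tracks whether the input so far still matches the prefix `ba`. Each combined state is a pair, one component from each; accept when both components accept. After merging equivalent states the machine shrinks.
With 7 states:
        a   b   c  
>  S0   S1  S2  S1 
   S1   S1  S1  S1 
   S2   S3  S1  S1 
   S3   S4  S5  S5 
 * S4   S4  S5  S5 
 * S5   S3  S6  S6 
   S6   S3  S6  S6 
(> = start, * = accepting)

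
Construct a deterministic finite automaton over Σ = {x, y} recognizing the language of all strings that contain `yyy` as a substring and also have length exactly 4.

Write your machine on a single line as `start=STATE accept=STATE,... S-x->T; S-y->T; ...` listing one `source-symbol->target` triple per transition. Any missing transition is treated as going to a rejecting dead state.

Run two small machines in parallel and take their product. One (4 states) tracks whether and how much of `yyy` has been seen; the other (6 states) tracks the input length, saturating at 5. Each combined state is a pair, one component from each; accept when both components accept. Equivalent product states are then merged.
With 9 states:
       x  y 
>  A   B  C 
   B   D  E 
   C   D  F 
   D   D  D 
   E   D  G 
   F   D  H 
   G   D  I 
   H   I  I 
 * I   D  D 
(> = start, * = accepting)

start=A; accept=I; A-x->B; A-y->C; B-x->D; B-y->E; C-x->D; C-y->F; D-x->D; D-y->D; E-x->D; E-y->G; F-x->D; F-y->H; G-x->D; G-y->I; H-x->I; H-y->I; I-x->D; I-y->D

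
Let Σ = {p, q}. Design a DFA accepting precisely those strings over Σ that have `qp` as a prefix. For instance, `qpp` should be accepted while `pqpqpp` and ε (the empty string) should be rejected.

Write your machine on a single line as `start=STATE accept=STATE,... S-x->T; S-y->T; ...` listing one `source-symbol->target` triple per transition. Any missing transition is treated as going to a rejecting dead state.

start=s0; accept=s2; s0-p->s3; s0-q->s1; s1-p->s2; s1-q->s3; s2-p->s2; s2-q->s2; s3-p->s3; s3-q->s3

Walk along `qp` while the input agrees: from s0 take `q` to s1, and so on. Any deviation drops to the rejecting sink s3. Once s2 is reached the prefix is confirmed and every continuation is accepted.
4 states suffice.
        p   q  
>  s0   s3  s1 
   s1   s2  s3 
 * s2   s2  s2 
   s3   s3  s3 
(> = start, * = accepting)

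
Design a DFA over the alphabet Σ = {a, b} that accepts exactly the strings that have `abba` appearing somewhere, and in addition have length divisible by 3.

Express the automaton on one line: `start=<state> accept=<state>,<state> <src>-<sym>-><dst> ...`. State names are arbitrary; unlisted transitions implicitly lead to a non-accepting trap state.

start=s0 accept=s14 s0-a->s1 s0-b->s2 s1-a->s3 s1-b->s4 s2-a->s3 s2-b->s5 s3-a->s6 s3-b->s7 s4-a->s6 s4-b->s8 s5-a->s6 s5-b->s0 s6-a->s1 s6-b->s9 s7-a->s1 s7-b->s10 s8-a->s11 s8-b->s2 s9-a->s3 s9-b->s12 s10-a->s13 s10-b->s5 s11-a->s13 s11-b->s13 s12-a->s14 s12-b->s0 s13-a->s14 s13-b->s14 s14-a->s11 s14-b->s11

Handle the two conditions separately and then intersect. One (5 states) tracks whether and how much of `abba` has been seen; the other (3 states) tracks the input length modulo 3. Each combined state is a pair, one component from each; accept when both components accept.
With 15 states:
          a    b  
>  s0     s1   s2 
   s1     s3   s4 
   s2     s3   s5 
   s3     s6   s7 
   s4     s6   s8 
   s5     s6   s0 
   s6     s1   s9 
   s7     s1  s10 
   s8    s11   s2 
   s9     s3  s12 
   s10   s13   s5 
   s11   s13  s13 
   s12   s14   s0 
   s13   s14  s14 
 * s14   s11  s11 
(> = start, * = accepting)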